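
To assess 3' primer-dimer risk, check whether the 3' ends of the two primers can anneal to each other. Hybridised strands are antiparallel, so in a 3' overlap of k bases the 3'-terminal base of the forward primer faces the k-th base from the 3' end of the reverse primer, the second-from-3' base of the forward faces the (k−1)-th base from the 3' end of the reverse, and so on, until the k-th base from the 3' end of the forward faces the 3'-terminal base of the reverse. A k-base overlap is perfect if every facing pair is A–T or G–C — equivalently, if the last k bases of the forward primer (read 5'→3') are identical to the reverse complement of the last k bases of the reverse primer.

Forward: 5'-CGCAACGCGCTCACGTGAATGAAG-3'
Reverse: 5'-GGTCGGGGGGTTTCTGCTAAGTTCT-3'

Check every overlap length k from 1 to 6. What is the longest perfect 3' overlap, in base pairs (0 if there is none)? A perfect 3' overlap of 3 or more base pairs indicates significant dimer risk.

Longest perfect overlap: 2 complementary base pairs; below the dimer-risk threshold (threshold 3).

Last 6 bases (5'→3') — forward …ATGAAG, reverse …AGTTCT.
Reverse complement of the reverse primer's last 6 bases: AGAACT; its first k bases are the reverse complement of the reverse primer's last k bases, so a perfect k-base overlap needs the forward primer's last k bases to equal them.
Comparing (forward last k vs required): k=1: G vs A ✗; k=2: AG vs AG ✓; k=3: AAG vs AGA ✗; k=4: GAAG vs AGAA ✗; k=5: TGAAG vs AGAAC ✗; k=6: ATGAAG vs AGAACT ✗.
Only k = 2 is perfect, so the longest perfect 3' overlap is 2.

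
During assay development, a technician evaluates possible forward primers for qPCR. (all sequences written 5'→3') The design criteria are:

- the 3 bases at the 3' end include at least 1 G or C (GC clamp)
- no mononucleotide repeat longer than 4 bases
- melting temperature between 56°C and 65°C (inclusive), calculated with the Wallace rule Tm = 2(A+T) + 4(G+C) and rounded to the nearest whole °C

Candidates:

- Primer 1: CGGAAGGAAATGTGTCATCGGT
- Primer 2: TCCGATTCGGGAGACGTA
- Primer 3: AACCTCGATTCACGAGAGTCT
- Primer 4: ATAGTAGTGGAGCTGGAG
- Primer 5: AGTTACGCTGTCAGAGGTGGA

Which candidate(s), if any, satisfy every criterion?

Primer 2, Primer 3 and Primer 5.

Primer 1 (22 nt, A=6 T=5 G=8 C=3): 3' end GGT has 2 G/C ✓; longest run = 3 ✓; Tm = 2·11 + 4·11 = 66°C, outside 56–65°C ✗ — fails.
Primer 2 (18 nt, A=4 T=4 G=6 C=4): 3' end GTA has 1 G/C ✓; longest run = 3 ✓; Tm = 2·8 + 4·10 = 56°C ✓ — passes.
Primer 3 (21 nt, A=6 T=5 G=4 C=6): 3' end TCT has 1 G/C ✓; longest run = 2 ✓; Tm = 2·11 + 4·10 = 62°C ✓ — passes.
Primer 4 (18 nt, A=5 T=4 G=8 C=1): 3' end GAG has 2 G/C ✓; longest run = 2 ✓; Tm = 2·9 + 4·9 = 54°C, outside 56–65°C ✗ — fails.
Primer 5 (21 nt, A=5 T=5 G=8 C=3): 3' end GGA has 2 G/C ✓; longest run = 2 ✓; Tm = 2·10 + 4·11 = 64°C ✓ — passes.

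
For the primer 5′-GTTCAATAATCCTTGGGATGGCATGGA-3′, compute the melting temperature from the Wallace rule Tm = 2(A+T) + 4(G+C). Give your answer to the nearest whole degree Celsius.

Base counts: A=7, T=8, G=8, C=4 (length 27).
Tm = 2·(7+8) + 4·(8+4) = 2·15 + 4·12 = 30 + 48 = 78°C.

78°C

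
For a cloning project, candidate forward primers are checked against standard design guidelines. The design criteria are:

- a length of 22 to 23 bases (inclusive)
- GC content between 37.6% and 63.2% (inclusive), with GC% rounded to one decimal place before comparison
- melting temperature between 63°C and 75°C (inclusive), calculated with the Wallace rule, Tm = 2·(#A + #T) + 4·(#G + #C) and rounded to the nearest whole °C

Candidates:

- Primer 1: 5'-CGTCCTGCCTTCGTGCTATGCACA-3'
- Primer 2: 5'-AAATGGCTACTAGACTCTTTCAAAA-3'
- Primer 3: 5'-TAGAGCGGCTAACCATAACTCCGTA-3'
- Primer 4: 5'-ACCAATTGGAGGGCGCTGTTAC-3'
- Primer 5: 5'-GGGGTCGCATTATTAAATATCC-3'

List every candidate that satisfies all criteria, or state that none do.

Primer 1 (24 nt, A=3 T=7 G=5 C=9): length 24, outside 22–23 ✗; GC 14/24 = 58.3% ✓; Tm = 2·10 + 4·14 = 76°C, outside 63–75°C ✗ — fails.
Primer 2 (25 nt, A=10 T=7 G=3 C=5): length 25, outside 22–23 ✗; GC 8/25 = 32.0%, outside 37.6–63.2% ✗; Tm = 2·17 + 4·8 = 66°C ✓ — fails.
Primer 3 (25 nt, A=8 T=5 G=5 C=7): length 25, outside 22–23 ✗; GC 12/25 = 48.0% ✓; Tm = 2·13 + 4·12 = 74°C ✓ — fails.
Primer 4 (22 nt, A=5 T=5 G=7 C=5): length 22 ✓; GC 12/22 = 54.5% ✓; Tm = 2·10 + 4·12 = 68°C ✓ — passes.
Primer 5 (22 nt, A=6 T=7 G=5 C=4): length 22 ✓; GC 9/22 = 40.9% ✓; Tm = 2·13 + 4·9 = 62°C, outside 63–75°C ✗ — fails.

Primer 4 only.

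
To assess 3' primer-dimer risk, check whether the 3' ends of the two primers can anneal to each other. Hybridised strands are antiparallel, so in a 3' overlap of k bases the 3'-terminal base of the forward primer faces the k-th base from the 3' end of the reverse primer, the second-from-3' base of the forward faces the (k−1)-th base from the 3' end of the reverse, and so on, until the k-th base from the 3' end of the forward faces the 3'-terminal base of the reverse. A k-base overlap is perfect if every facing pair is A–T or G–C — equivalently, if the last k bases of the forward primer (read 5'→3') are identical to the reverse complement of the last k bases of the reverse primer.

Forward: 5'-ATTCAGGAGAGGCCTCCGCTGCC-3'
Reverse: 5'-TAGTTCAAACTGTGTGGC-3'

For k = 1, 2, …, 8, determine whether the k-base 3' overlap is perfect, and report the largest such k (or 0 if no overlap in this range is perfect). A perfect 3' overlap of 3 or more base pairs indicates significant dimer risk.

Longest perfect overlap: 3 complementary base pairs; significant dimer risk (threshold 3).

Last 8 bases (5'→3') — forward …CCGCTGCC, reverse …TGTGTGGC.
Reverse complement of the reverse primer's last 8 bases: GCCACACA; its first k bases are the reverse complement of the reverse primer's last k bases, so a perfect k-base overlap needs the forward primer's last k bases to equal them.
Comparing (forward last k vs required): k=1: C vs G ✗; k=2: CC vs GC ✗; k=3: GCC vs GCC ✓; k=4: TGCC vs GCCA ✗; k=5: CTGCC vs GCCAC ✗; k=6: GCTGCC vs GCCACA ✗; k=7: CGCTGCC vs GCCACAC ✗; k=8: CCGCTGCC vs GCCACACA ✗.
Only k = 3 is perfect, so the longest perfect 3' overlap is 3.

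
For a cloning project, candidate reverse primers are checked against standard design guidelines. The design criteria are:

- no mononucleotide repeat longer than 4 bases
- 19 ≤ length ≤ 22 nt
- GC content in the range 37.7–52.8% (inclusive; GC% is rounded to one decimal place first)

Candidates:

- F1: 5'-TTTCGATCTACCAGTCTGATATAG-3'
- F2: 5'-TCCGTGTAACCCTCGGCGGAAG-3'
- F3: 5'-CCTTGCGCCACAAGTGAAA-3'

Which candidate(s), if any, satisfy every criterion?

F1 (24 nt, A=6 T=9 G=4 C=5): longest run = 3 ✓; length 24, outside 19–22 ✗; GC 9/24 = 37.5%, outside 37.7–52.8% ✗ — fails.
F2 (22 nt, A=4 T=4 G=7 C=7): longest run = 3 ✓; length 22 ✓; GC 14/22 = 63.6%, outside 37.7–52.8% ✗ — fails.
F3 (19 nt, A=6 T=3 G=4 C=6): longest run = 3 ✓; length 19 ✓; GC 10/19 = 52.6% ✓ — passes.

F3 only.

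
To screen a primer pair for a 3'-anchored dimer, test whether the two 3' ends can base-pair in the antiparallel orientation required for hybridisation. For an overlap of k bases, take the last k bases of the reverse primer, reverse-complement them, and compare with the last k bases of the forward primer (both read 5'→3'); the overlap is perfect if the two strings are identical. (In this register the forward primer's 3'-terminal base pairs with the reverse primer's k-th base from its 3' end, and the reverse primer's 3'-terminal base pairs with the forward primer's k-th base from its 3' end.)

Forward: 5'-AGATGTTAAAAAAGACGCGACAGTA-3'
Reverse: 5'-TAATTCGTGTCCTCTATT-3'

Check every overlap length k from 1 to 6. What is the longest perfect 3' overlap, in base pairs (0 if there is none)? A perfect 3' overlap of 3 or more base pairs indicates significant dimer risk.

Last 6 bases (5'→3') — forward …ACAGTA, reverse …TCTATT.
Reverse complement of the reverse primer's last 6 bases: AATAGA; its first k bases are the reverse complement of the reverse primer's last k bases, so a perfect k-base overlap needs the forward primer's last k bases to equal them.
Comparing (forward last k vs required): k=1: A vs A ✓; k=2: TA vs AA ✗; k=3: GTA vs AAT ✗; k=4: AGTA vs AATA ✗; k=5: CAGTA vs AATAG ✗; k=6: ACAGTA vs AATAGA ✗.
Only k = 1 is perfect, so the longest perfect 3' overlap is 1.

Longest perfect overlap: 1 complementary base pair; below the dimer-risk threshold (threshold 3).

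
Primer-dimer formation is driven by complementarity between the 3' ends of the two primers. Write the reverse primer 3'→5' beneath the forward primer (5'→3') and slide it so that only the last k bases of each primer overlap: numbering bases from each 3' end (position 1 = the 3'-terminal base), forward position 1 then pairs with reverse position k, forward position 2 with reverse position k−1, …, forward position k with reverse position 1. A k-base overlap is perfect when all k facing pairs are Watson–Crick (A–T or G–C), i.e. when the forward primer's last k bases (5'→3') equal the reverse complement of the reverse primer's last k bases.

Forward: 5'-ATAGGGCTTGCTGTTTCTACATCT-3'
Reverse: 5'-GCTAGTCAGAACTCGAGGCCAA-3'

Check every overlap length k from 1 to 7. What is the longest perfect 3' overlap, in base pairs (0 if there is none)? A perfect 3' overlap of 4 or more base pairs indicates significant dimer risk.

Longest perfect overlap: 1 complementary base pair; below the dimer-risk threshold (threshold 4).

Last 7 bases (5'→3') — forward …TACATCT, reverse …AGGCCAA.
Reverse complement of the reverse primer's last 7 bases: TTGGCCT; its first k bases are the reverse complement of the reverse primer's last k bases, so a perfect k-base overlap needs the forward primer's last k bases to equal them.
Comparing (forward last k vs required): k=1: T vs T ✓; k=2: CT vs TT ✗; k=3: TCT vs TTG ✗; k=4: ATCT vs TTGG ✗; k=5: CATCT vs TTGGC ✗; k=6: ACATCT vs TTGGCC ✗; k=7: TACATCT vs TTGGCCT ✗.
Only k = 1 is perfect, so the longest perfect 3' overlap is 1.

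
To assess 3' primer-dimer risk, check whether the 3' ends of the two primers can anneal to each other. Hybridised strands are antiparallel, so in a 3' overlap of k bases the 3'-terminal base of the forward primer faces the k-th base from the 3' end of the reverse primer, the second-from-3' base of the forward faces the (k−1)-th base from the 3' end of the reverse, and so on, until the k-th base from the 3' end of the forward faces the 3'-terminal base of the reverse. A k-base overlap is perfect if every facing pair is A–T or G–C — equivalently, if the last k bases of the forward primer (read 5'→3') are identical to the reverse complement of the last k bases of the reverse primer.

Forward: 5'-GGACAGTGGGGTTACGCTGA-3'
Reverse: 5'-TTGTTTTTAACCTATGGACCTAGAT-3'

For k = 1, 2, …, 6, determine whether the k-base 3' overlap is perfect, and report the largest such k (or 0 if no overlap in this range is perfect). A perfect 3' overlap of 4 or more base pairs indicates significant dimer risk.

Longest perfect overlap: 1 complementary base pair; below the dimer-risk threshold (threshold 4).

Last 6 bases (5'→3') — forward …CGCTGA, reverse …CTAGAT.
Reverse complement of the reverse primer's last 6 bases: ATCTAG; its first k bases are the reverse complement of the reverse primer's last k bases, so a perfect k-base overlap needs the forward primer's last k bases to equal them.
Comparing (forward last k vs required): k=1: A vs A ✓; k=2: GA vs AT ✗; k=3: TGA vs ATC ✗; k=4: CTGA vs ATCT ✗; k=5: GCTGA vs ATCTA ✗; k=6: CGCTGA vs ATCTAG ✗.
Only k = 1 is perfect, so the longest perfect 3' overlap is 1.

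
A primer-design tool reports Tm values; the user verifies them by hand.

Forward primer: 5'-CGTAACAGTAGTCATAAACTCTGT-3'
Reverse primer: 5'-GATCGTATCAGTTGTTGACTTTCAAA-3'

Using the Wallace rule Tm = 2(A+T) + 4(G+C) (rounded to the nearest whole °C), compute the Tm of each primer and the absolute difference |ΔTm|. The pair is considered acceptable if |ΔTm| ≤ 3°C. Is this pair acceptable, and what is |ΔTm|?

|ΔTm| = 4°C; the pair is not acceptable.

Forward: A=8 T=7 G=4 C=5 → Tm = 2·15 + 4·9 = 66°C.
Reverse: A=7 T=10 G=5 C=4 → Tm = 2·17 + 4·9 = 70°C.
|ΔTm| = |66 − 70| = 4°C, > 3°C.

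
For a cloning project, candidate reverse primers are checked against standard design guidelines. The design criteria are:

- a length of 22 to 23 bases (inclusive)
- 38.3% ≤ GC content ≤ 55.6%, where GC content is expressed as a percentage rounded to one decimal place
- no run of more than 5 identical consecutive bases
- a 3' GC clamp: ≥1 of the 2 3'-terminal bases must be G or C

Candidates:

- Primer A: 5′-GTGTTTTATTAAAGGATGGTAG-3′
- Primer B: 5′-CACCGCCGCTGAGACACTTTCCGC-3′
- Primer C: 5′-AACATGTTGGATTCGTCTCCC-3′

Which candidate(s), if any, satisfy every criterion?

Primer A (22 nt, A=6 T=9 G=7 C=0): length 22 ✓; GC 7/22 = 31.8%, outside 38.3–55.6% ✗; longest run = 4 ✓; 3' end AG has 1 G/C ✓ — fails.
Primer B (24 nt, A=4 T=4 G=5 C=11): length 24, outside 22–23 ✗; GC 16/24 = 66.7%, outside 38.3–55.6% ✗; longest run = 3 ✓; 3' end GC has 2 G/C ✓ — fails.
Primer C (21 nt, A=4 T=7 G=4 C=6): length 21, outside 22–23 ✗; GC 10/21 = 47.6% ✓; longest run = 3 ✓; 3' end CC has 2 G/C ✓ — fails.

None of the candidates satisfy all criteria.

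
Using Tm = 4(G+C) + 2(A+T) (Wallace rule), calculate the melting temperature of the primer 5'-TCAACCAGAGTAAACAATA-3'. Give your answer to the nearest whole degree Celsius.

Base counts: A=10, T=3, G=2, C=4 (length 19).
Tm = 2·(10+3) + 4·(2+4) = 2·13 + 4·6 = 26 + 24 = 50°C.

50°C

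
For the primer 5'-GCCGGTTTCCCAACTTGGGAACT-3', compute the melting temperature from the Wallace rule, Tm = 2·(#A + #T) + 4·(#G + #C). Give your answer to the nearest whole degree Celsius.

Base counts: A=4, T=6, G=6, C=7 (length 23).
Tm = 2·(4+6) + 4·(6+7) = 2·10 + 4·13 = 20 + 52 = 72°C.

72°C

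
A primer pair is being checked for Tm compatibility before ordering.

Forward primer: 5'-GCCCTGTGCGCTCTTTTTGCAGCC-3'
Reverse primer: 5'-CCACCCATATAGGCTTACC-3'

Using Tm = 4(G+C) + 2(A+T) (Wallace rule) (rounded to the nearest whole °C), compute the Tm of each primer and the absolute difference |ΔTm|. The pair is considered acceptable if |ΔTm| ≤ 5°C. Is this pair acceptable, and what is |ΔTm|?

|ΔTm| = 20°C; the pair is not acceptable.

Forward: A=1 T=8 G=6 C=9 → Tm = 2·9 + 4·15 = 78°C.
Reverse: A=5 T=4 G=2 C=8 → Tm = 2·9 + 4·10 = 58°C.
|ΔTm| = |78 − 58| = 20°C, > 5°C.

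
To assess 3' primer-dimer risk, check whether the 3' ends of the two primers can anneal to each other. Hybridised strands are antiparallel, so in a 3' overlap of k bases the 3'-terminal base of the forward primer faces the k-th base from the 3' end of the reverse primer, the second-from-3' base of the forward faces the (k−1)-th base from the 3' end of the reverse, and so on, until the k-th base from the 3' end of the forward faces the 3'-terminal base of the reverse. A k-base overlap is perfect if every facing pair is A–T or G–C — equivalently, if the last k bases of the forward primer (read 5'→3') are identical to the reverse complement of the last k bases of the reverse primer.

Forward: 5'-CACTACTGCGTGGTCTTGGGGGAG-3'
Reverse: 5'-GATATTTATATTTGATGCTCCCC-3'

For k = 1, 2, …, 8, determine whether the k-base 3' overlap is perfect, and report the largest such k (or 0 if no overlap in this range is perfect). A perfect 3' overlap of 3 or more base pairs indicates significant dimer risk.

Longest perfect overlap: 6 complementary base pairs; significant dimer risk (threshold 3).

Last 8 bases (5'→3') — forward …TGGGGGAG, reverse …TGCTCCCC.
Reverse complement of the reverse primer's last 8 bases: GGGGAGCA; its first k bases are the reverse complement of the reverse primer's last k bases, so a perfect k-base overlap needs the forward primer's last k bases to equal them.
Comparing (forward last k vs required): k=1: G vs G ✓; k=2: AG vs GG ✗; k=3: GAG vs GGG ✗; k=4: GGAG vs GGGG ✗; k=5: GGGAG vs GGGGA ✗; k=6: GGGGAG vs GGGGAG ✓; k=7: GGGGGAG vs GGGGAGC ✗; k=8: TGGGGGAG vs GGGGAGCA ✗.
Perfect overlaps at k = 1, 6; the largest is 6.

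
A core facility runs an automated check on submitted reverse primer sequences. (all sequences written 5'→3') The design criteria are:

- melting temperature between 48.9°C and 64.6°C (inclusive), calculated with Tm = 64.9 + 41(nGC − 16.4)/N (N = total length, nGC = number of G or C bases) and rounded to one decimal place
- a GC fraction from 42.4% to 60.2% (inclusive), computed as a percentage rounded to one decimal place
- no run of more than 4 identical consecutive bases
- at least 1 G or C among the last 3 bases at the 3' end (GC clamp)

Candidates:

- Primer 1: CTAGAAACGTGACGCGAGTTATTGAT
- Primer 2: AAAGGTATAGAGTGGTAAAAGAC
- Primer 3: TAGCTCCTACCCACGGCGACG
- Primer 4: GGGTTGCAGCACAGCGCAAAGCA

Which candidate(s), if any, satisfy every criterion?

None of the candidates satisfy all criteria.

Primer 1 (26 nt, A=8 T=7 G=7 C=4): Tm = 64.9 + 41·(11 − 16.4)/26 = 56.4°C ✓; GC 11/26 = 42.3%, outside 42.4–60.2% ✗; longest run = 3 ✓; 3' end GAT has 1 G/C ✓ — fails.
Primer 2 (23 nt, A=11 T=4 G=7 C=1): Tm = 64.9 + 41·(8 − 16.4)/23 = 49.9°C ✓; GC 8/23 = 34.8%, outside 42.4–60.2% ✗; longest run = 4 ✓; 3' end GAC has 2 G/C ✓ — fails.
Primer 3 (21 nt, A=4 T=3 G=5 C=9): Tm = 64.9 + 41·(14 − 16.4)/21 = 60.2°C ✓; GC 14/21 = 66.7%, outside 42.4–60.2% ✗; longest run = 3 ✓; 3' end ACG has 2 G/C ✓ — fails.
Primer 4 (23 nt, A=7 T=2 G=8 C=6): Tm = 64.9 + 41·(14 − 16.4)/23 = 60.6°C ✓; GC 14/23 = 60.9%, outside 42.4–60.2% ✗; longest run = 3 ✓; 3' end GCA has 2 G/C ✓ — fails.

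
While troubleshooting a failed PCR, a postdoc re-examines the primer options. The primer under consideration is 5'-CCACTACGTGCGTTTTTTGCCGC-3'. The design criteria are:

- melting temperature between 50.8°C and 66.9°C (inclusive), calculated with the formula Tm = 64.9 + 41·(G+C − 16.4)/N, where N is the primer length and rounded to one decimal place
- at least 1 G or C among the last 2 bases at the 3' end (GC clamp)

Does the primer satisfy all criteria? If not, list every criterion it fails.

Base counts: A=2, T=8, G=5, C=8 (length 23).
Tm: Tm = 64.9 + 41·(13 − 16.4)/23 = 58.8°C ✓
GC clamp: 3' end GC has 2 G/C ✓

Meets all criteria.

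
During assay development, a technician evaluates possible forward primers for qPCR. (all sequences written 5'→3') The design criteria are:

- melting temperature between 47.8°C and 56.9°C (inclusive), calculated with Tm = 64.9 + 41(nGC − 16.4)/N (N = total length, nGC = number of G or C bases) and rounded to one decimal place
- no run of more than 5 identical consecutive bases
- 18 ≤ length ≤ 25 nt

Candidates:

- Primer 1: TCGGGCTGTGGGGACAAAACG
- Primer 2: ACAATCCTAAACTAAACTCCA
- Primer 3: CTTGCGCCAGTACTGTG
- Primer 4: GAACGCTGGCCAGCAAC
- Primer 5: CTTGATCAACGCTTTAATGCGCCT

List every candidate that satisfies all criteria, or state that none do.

Primer 1 (21 nt, A=5 T=3 G=9 C=4): Tm = 64.9 + 41·(13 − 16.4)/21 = 58.3°C, outside 47.8–56.9°C ✗; longest run = 4 ✓; length 21 ✓ — fails.
Primer 2 (21 nt, A=10 T=4 G=0 C=7): Tm = 64.9 + 41·(7 − 16.4)/21 = 46.5°C, outside 47.8–56.9°C ✗; longest run = 3 ✓; length 21 ✓ — fails.
Primer 3 (17 nt, A=2 T=5 G=5 C=5): Tm = 64.9 + 41·(10 − 16.4)/17 = 49.5°C ✓; longest run = 2 ✓; length 17, outside 18–25 ✗ — fails.
Primer 4 (17 nt, A=5 T=1 G=5 C=6): Tm = 64.9 + 41·(11 − 16.4)/17 = 51.9°C ✓; longest run = 2 ✓; length 17, outside 18–25 ✗ — fails.
Primer 5 (24 nt, A=5 T=8 G=4 C=7): Tm = 64.9 + 41·(11 − 16.4)/24 = 55.7°C ✓; longest run = 3 ✓; length 24 ✓ — passes.

Primer 5 only.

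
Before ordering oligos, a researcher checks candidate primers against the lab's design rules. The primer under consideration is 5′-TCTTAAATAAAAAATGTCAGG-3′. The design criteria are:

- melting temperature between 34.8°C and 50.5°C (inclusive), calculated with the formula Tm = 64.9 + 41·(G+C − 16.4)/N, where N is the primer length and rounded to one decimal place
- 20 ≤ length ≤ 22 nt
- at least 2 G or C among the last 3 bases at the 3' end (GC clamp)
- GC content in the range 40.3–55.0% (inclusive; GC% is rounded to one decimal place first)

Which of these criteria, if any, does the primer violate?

Fails: GC content.

Base counts: A=10, T=6, G=3, C=2 (length 21).
Tm: Tm = 64.9 + 41·(5 − 16.4)/21 = 42.6°C ✓
length: length 21 ✓
GC clamp: 3' end AGG has 2 G/C ✓
GC content: GC 5/21 = 23.8%, outside 40.3–55.0% ✗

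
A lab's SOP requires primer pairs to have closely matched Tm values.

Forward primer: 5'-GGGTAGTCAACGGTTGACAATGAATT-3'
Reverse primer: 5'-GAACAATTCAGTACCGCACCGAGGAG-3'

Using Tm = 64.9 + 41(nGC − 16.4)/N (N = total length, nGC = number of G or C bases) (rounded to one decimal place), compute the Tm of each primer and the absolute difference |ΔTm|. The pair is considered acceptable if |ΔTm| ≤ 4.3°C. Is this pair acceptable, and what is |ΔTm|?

Forward: G+C = 11, N = 26 → Tm = 64.9 + 41·(11 − 16.4)/26 = 56.4°C.
Reverse: G+C = 14, N = 26 → Tm = 64.9 + 41·(14 − 16.4)/26 = 61.1°C.
|ΔTm| = |56.4 − 61.1| = 4.7°C, > 4.3°C.

|ΔTm| = 4.7°C; the pair is not acceptable.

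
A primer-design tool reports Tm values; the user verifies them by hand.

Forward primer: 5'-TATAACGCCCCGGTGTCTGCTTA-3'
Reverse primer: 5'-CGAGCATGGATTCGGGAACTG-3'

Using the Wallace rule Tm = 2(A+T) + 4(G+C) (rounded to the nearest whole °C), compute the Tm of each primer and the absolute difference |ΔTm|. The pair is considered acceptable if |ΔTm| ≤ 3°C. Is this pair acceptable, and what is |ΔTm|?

|ΔTm| = 4°C; the pair is not acceptable.

Forward: A=4 T=7 G=5 C=7 → Tm = 2·11 + 4·12 = 70°C.
Reverse: A=5 T=4 G=8 C=4 → Tm = 2·9 + 4·12 = 66°C.
|ΔTm| = |70 − 66| = 4°C, > 3°C.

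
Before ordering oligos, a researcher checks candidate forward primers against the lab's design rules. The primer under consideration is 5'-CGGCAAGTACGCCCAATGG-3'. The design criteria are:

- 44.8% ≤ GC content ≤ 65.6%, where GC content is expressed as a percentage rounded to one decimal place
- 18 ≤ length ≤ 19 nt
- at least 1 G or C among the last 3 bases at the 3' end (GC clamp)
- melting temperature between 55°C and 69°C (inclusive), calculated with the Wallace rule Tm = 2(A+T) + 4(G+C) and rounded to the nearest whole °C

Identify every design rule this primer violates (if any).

Meets all criteria.

Base counts: A=5, T=2, G=6, C=6 (length 19).
GC content: GC 12/19 = 63.2% ✓
length: length 19 ✓
GC clamp: 3' end TGG has 2 G/C ✓
Tm: Tm = 2·7 + 4·12 = 62°C ✓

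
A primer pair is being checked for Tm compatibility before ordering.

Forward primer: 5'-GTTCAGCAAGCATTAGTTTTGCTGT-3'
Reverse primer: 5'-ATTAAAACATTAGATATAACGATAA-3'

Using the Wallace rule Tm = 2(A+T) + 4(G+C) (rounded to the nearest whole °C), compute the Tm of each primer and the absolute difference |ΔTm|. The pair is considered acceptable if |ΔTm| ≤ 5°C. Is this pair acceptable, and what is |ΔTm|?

Forward: A=5 T=10 G=6 C=4 → Tm = 2·15 + 4·10 = 70°C.
Reverse: A=14 T=7 G=2 C=2 → Tm = 2·21 + 4·4 = 58°C.
|ΔTm| = |70 − 58| = 12°C, > 5°C.

|ΔTm| = 12°C; the pair is not acceptable.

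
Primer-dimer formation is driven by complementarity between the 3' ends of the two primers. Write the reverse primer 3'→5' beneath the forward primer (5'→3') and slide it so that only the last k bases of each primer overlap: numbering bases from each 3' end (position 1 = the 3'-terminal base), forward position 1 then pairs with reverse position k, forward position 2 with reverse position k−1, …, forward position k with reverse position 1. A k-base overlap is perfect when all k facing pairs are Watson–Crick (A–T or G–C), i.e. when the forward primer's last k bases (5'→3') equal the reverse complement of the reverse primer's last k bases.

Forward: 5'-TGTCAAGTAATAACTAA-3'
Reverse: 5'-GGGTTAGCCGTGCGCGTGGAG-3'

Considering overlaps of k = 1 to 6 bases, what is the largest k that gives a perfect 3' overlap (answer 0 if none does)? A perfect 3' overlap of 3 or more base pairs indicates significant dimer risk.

Last 6 bases (5'→3') — forward …AACTAA, reverse …GTGGAG.
Reverse complement of the reverse primer's last 6 bases: CTCCAC; its first k bases are the reverse complement of the reverse primer's last k bases, so a perfect k-base overlap needs the forward primer's last k bases to equal them.
Comparing (forward last k vs required): k=1: A vs C ✗; k=2: AA vs CT ✗; k=3: TAA vs CTC ✗; k=4: CTAA vs CTCC ✗; k=5: ACTAA vs CTCCA ✗; k=6: AACTAA vs CTCCAC ✗.
No overlap length from 1 to 6 is perfect, so the longest perfect 3' overlap is 0.

Longest perfect overlap: 0 complementary base pairs; below the dimer-risk threshold (threshold 3).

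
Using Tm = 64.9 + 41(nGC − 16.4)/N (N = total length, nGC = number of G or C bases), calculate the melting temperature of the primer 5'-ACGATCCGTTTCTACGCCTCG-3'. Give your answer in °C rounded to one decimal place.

56.3°C

Base counts: A=3, T=6, G=4, C=8; G+C = 12, N = 21.
Tm = 64.9 + 41·(12 − 16.4)/21 = 64.9 + -180.40/21 = 56.3°C.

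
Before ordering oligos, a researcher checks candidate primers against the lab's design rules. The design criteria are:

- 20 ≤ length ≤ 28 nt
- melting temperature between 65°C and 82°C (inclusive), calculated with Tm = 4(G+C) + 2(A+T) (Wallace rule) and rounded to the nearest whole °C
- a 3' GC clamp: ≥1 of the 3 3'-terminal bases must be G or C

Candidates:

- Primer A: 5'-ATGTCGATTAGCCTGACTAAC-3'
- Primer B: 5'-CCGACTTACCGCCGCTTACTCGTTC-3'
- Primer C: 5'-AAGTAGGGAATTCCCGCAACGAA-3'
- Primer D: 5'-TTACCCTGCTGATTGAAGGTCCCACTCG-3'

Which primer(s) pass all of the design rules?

Primer A (21 nt, A=6 T=6 G=4 C=5): length 21 ✓; Tm = 2·12 + 4·9 = 60°C, outside 65–82°C ✗; 3' end AAC has 1 G/C ✓ — fails.
Primer B (25 nt, A=3 T=7 G=4 C=11): length 25 ✓; Tm = 2·10 + 4·15 = 80°C ✓; 3' end TTC has 1 G/C ✓ — passes.
Primer C (23 nt, A=9 T=3 G=6 C=5): length 23 ✓; Tm = 2·12 + 4·11 = 68°C ✓; 3' end GAA has 1 G/C ✓ — passes.
Primer D (28 nt, A=5 T=8 G=6 C=9): length 28 ✓; Tm = 2·13 + 4·15 = 86°C, outside 65–82°C ✗; 3' end TCG has 2 G/C ✓ — fails.

Primer B and Primer C.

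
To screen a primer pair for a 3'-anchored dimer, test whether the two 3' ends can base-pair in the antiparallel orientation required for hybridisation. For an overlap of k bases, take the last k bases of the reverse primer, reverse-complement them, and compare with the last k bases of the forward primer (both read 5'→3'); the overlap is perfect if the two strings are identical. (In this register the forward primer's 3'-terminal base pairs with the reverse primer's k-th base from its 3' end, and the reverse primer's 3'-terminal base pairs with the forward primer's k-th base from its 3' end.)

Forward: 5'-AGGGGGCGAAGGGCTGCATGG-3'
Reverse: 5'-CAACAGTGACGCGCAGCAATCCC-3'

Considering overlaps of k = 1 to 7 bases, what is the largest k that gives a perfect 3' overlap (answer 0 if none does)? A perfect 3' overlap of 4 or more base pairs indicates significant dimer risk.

Last 7 bases (5'→3') — forward …TGCATGG, reverse …CAATCCC.
Reverse complement of the reverse primer's last 7 bases: GGGATTG; its first k bases are the reverse complement of the reverse primer's last k bases, so a perfect k-base overlap needs the forward primer's last k bases to equal them.
Comparing (forward last k vs required): k=1: G vs G ✓; k=2: GG vs GG ✓; k=3: TGG vs GGG ✗; k=4: ATGG vs GGGA ✗; k=5: CATGG vs GGGAT ✗; k=6: GCATGG vs GGGATT ✗; k=7: TGCATGG vs GGGATTG ✗.
Perfect overlaps at k = 1, 2; the largest is 2.

Longest perfect overlap: 2 complementary base pairs; below the dimer-risk threshold (threshold 4).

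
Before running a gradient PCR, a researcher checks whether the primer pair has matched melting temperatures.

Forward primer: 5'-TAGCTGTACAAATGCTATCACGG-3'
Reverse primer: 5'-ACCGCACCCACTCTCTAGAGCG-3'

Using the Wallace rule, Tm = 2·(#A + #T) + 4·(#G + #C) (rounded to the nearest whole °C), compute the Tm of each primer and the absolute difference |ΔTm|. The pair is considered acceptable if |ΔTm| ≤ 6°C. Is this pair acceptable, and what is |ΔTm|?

|ΔTm| = 6°C; the pair is acceptable.

Forward: A=7 T=6 G=5 C=5 → Tm = 2·13 + 4·10 = 66°C.
Reverse: A=5 T=3 G=4 C=10 → Tm = 2·8 + 4·14 = 72°C.
|ΔTm| = |66 − 72| = 6°C, ≤ 6°C.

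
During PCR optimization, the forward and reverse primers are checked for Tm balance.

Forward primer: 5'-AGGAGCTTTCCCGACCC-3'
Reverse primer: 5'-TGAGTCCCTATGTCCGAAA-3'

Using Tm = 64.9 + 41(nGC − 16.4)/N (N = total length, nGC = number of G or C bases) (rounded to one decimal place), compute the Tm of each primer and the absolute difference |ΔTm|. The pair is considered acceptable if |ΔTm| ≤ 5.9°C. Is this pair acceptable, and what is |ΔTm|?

Forward: G+C = 11, N = 17 → Tm = 64.9 + 41·(11 − 16.4)/17 = 51.9°C.
Reverse: G+C = 9, N = 19 → Tm = 64.9 + 41·(9 − 16.4)/19 = 48.9°C.
|ΔTm| = |51.9 − 48.9| = 3.0°C, ≤ 5.9°C.

|ΔTm| = 3.0°C; the pair is acceptable.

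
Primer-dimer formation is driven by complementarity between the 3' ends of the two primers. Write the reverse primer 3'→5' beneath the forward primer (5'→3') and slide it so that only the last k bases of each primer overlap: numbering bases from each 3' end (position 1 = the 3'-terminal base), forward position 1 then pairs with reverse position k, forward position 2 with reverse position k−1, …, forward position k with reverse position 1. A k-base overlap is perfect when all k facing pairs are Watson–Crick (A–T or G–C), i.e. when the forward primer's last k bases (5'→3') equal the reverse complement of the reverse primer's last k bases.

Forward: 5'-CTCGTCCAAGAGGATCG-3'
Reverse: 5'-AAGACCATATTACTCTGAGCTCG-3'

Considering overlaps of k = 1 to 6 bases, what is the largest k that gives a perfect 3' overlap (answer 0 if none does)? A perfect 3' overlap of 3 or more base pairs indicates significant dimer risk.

Last 6 bases (5'→3') — forward …GGATCG, reverse …AGCTCG.
Reverse complement of the reverse primer's last 6 bases: CGAGCT; its first k bases are the reverse complement of the reverse primer's last k bases, so a perfect k-base overlap needs the forward primer's last k bases to equal them.
Comparing (forward last k vs required): k=1: G vs C ✗; k=2: CG vs CG ✓; k=3: TCG vs CGA ✗; k=4: ATCG vs CGAG ✗; k=5: GATCG vs CGAGC ✗; k=6: GGATCG vs CGAGCT ✗.
Only k = 2 is perfect, so the longest perfect 3' overlap is 2.

Longest perfect overlap: 2 complementary base pairs; below the dimer-risk threshold (threshold 3).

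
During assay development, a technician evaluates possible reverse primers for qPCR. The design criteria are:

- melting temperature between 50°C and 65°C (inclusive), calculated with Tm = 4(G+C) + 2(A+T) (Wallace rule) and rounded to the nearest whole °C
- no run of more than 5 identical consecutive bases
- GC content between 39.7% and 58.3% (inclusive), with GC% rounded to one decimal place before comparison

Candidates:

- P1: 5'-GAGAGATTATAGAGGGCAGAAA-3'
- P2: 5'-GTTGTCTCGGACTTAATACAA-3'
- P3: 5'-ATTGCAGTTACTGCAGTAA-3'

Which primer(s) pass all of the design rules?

P1 (22 nt, A=10 T=3 G=8 C=1): Tm = 2·13 + 4·9 = 62°C ✓; longest run = 3 ✓; GC 9/22 = 40.9% ✓ — passes.
P2 (21 nt, A=6 T=7 G=4 C=4): Tm = 2·13 + 4·8 = 58°C ✓; longest run = 2 ✓; GC 8/21 = 38.1%, outside 39.7–58.3% ✗ — fails.
P3 (19 nt, A=6 T=6 G=4 C=3): Tm = 2·12 + 4·7 = 52°C ✓; longest run = 2 ✓; GC 7/19 = 36.8%, outside 39.7–58.3% ✗ — fails.

P1 only.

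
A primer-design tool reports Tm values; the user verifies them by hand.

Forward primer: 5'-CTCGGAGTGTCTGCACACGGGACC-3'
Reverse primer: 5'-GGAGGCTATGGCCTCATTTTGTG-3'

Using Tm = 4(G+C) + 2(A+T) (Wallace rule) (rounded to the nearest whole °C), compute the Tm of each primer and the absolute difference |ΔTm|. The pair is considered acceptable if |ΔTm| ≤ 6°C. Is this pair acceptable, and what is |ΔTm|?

Forward: A=4 T=4 G=8 C=8 → Tm = 2·8 + 4·16 = 80°C.
Reverse: A=3 T=8 G=8 C=4 → Tm = 2·11 + 4·12 = 70°C.
|ΔTm| = |80 − 70| = 10°C, > 6°C.

|ΔTm| = 10°C; the pair is not acceptable.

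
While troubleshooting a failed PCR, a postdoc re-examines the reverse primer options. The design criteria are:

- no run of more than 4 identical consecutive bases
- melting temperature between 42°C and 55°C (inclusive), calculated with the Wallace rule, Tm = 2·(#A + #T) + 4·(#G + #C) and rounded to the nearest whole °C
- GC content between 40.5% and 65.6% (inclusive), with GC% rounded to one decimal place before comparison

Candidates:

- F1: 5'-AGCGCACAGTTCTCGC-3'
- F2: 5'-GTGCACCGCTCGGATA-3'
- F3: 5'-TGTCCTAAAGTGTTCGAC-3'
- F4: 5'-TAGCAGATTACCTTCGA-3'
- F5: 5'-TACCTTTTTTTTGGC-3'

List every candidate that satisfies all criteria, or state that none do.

F1, F2, F3 and F4.

F1 (16 nt, A=3 T=3 G=4 C=6): longest run = 2 ✓; Tm = 2·6 + 4·10 = 52°C ✓; GC 10/16 = 62.5% ✓ — passes.
F2 (16 nt, A=3 T=3 G=5 C=5): longest run = 2 ✓; Tm = 2·6 + 4·10 = 52°C ✓; GC 10/16 = 62.5% ✓ — passes.
F3 (18 nt, A=4 T=6 G=4 C=4): longest run = 3 ✓; Tm = 2·10 + 4·8 = 52°C ✓; GC 8/18 = 44.4% ✓ — passes.
F4 (17 nt, A=5 T=5 G=3 C=4): longest run = 2 ✓; Tm = 2·10 + 4·7 = 48°C ✓; GC 7/17 = 41.2% ✓ — passes.
F5 (15 nt, A=1 T=9 G=2 C=3): longest run = 8, exceeds 4 ✗; Tm = 2·10 + 4·5 = 40°C, outside 42–55°C ✗; GC 5/15 = 33.3%, outside 40.5–65.6% ✗ — fails.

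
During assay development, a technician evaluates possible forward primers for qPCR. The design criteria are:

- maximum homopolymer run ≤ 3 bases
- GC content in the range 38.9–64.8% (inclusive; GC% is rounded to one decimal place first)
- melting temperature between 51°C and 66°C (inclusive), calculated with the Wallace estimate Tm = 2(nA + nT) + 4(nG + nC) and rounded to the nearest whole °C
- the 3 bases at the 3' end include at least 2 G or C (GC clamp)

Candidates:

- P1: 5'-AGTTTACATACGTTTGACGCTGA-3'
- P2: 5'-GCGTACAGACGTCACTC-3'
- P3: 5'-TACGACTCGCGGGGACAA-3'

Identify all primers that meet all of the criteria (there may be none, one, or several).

P1 (23 nt, A=6 T=8 G=5 C=4): longest run = 3 ✓; GC 9/23 = 39.1% ✓; Tm = 2·14 + 4·9 = 64°C ✓; 3' end TGA has 1 G/C, need ≥2 ✗ — fails.
P2 (17 nt, A=4 T=3 G=4 C=6): longest run = 1 ✓; GC 10/17 = 58.8% ✓; Tm = 2·7 + 4·10 = 54°C ✓; 3' end CTC has 2 G/C ✓ — passes.
P3 (18 nt, A=5 T=2 G=6 C=5): longest run = 4, exceeds 3 ✗; GC 11/18 = 61.1% ✓; Tm = 2·7 + 4·11 = 58°C ✓; 3' end CAA has 1 G/C, need ≥2 ✗ — fails.

P2 only.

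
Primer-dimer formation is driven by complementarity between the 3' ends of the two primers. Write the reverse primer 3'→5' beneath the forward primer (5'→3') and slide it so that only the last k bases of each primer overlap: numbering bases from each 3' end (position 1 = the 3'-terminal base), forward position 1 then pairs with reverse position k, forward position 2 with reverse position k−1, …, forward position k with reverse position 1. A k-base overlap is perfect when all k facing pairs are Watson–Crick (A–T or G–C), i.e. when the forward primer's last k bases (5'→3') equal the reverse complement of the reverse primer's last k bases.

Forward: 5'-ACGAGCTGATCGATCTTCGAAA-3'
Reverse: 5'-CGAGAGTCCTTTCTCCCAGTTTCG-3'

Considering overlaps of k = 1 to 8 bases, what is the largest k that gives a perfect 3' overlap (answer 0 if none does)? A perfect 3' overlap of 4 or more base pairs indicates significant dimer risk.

Longest perfect overlap: 5 complementary base pairs; significant dimer risk (threshold 4).

Last 8 bases (5'→3') — forward …CTTCGAAA, reverse …CAGTTTCG.
Reverse complement of the reverse primer's last 8 bases: CGAAACTG; its first k bases are the reverse complement of the reverse primer's last k bases, so a perfect k-base overlap needs the forward primer's last k bases to equal them.
Comparing (forward last k vs required): k=1: A vs C ✗; k=2: AA vs CG ✗; k=3: AAA vs CGA ✗; k=4: GAAA vs CGAA ✗; k=5: CGAAA vs CGAAA ✓; k=6: TCGAAA vs CGAAAC ✗; k=7: TTCGAAA vs CGAAACT ✗; k=8: CTTCGAAA vs CGAAACTG ✗.
Only k = 5 is perfect, so the longest perfect 3' overlap is 5.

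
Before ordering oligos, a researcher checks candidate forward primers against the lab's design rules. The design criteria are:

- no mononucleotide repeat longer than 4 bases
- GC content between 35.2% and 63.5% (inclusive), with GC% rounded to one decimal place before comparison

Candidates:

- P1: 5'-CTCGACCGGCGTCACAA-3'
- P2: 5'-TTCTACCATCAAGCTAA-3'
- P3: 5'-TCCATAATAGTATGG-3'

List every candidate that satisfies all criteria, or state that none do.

P2 only.

P1 (17 nt, A=4 T=2 G=4 C=7): longest run = 2 ✓; GC 11/17 = 64.7%, outside 35.2–63.5% ✗ — fails.
P2 (17 nt, A=6 T=5 G=1 C=5): longest run = 2 ✓; GC 6/17 = 35.3% ✓ — passes.
P3 (15 nt, A=5 T=5 G=3 C=2): longest run = 2 ✓; GC 5/15 = 33.3%, outside 35.2–63.5% ✗ — fails.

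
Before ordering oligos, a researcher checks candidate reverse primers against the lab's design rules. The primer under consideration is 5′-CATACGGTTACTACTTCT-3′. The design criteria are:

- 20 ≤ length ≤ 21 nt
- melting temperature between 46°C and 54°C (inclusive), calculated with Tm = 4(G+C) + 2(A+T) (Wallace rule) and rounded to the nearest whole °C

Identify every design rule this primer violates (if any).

Base counts: A=4, T=7, G=2, C=5 (length 18).
length: length 18, outside 20–21 ✗
Tm: Tm = 2·11 + 4·7 = 50°C ✓

Fails: length.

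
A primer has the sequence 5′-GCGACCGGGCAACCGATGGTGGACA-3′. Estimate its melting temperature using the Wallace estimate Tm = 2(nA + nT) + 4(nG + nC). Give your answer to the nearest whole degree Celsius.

84°C

Base counts: A=6, T=2, G=10, C=7 (length 25).
Tm = 2·(6+2) + 4·(10+7) = 2·8 + 4·17 = 16 + 68 = 84°C.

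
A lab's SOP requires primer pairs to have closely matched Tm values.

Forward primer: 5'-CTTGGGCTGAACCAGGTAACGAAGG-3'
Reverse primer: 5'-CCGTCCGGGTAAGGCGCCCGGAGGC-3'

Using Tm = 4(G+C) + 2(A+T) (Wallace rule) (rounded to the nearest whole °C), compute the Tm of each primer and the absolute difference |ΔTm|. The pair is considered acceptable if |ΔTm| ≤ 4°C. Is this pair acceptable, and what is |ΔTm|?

Forward: A=7 T=4 G=9 C=5 → Tm = 2·11 + 4·14 = 78°C.
Reverse: A=3 T=2 G=11 C=9 → Tm = 2·5 + 4·20 = 90°C.
|ΔTm| = |78 − 90| = 12°C, > 4°C.

|ΔTm| = 12°C; the pair is not acceptable.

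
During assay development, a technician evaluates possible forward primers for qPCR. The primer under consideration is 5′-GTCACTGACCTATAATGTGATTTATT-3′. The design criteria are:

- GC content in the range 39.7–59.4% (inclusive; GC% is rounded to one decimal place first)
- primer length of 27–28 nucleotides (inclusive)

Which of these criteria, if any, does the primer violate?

Fails: GC content, length.

Base counts: A=7, T=11, G=4, C=4 (length 26).
GC content: GC 8/26 = 30.8%, outside 39.7–59.4% ✗
length: length 26, outside 27–28 ✗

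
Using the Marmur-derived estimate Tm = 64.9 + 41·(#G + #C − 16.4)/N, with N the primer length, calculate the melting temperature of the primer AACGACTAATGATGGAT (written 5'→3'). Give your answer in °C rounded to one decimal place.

Base counts: A=7, T=4, G=4, C=2; G+C = 6, N = 17.
Tm = 64.9 + 41·(6 − 16.4)/17 = 64.9 + -426.40/17 = 39.8°C.

39.8°C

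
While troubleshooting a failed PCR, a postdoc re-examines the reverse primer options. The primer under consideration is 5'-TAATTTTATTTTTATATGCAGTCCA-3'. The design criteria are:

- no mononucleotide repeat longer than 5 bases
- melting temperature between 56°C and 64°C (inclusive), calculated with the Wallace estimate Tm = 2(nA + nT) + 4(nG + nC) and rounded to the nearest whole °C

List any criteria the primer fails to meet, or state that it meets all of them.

Meets all criteria.

Base counts: A=7, T=13, G=2, C=3 (length 25).
homopolymer run: longest run = 5 ✓
Tm: Tm = 2·20 + 4·5 = 60°C ✓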